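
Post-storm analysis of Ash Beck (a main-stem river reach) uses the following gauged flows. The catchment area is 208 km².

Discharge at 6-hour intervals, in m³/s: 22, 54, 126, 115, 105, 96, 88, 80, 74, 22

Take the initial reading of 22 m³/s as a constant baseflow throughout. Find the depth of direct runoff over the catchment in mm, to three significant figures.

d ≈ 58.4 mm

Direct runoff: 0.0, 32.0, 104.0, 93.0, 83.0, 74.0, 66.0, 58.0, 52.0, 0.0 m³/s; ΣQ_DR = 562.0 m³/s.
V = ΣQ_DR · Δt = 562.0 × 21600 s = 1.214 × 10^7 m³.
Over A = 208 km², depth = V / A = 58.4 mm.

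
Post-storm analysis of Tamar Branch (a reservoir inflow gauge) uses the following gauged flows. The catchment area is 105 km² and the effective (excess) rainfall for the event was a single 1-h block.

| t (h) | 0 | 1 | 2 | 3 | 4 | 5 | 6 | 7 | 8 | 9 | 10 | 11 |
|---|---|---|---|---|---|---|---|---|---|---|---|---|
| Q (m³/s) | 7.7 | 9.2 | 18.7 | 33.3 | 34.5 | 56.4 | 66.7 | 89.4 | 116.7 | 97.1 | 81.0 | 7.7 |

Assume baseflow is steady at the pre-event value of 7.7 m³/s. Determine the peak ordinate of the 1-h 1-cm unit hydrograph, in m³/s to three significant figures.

Direct runoff: 0.0, 1.5, 11.0, 25.6, 26.8, 48.7, 59.0, 81.7, 109.0, 89.4, 73.3, 0.0 m³/s; ΣQ_DR = 526.0 m³/s, peak = 109.0 m³/s.
Runoff depth d = ΣQ_DR·Δt / A = 526.0 × 3600 / (105 km²) = 18.03 mm.
The 1-cm UH is the DRH scaled by (10 mm)/d, so U_p = 109.0 × 10/18.03 = 60.4 m³/s.

U_p ≈ 60.4 m³/s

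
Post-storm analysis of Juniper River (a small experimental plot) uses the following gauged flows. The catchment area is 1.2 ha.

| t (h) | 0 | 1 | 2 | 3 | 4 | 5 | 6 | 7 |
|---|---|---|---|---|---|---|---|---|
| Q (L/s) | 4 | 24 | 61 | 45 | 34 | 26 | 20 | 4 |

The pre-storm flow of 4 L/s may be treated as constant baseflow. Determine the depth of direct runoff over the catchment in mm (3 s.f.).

d ≈ 55.8 mm

Direct runoff: 0.0, 20.0, 57.0, 41.0, 30.0, 22.0, 16.0, 0.0 L/s; ΣQ_DR = 186.0 L/s.
V = ΣQ_DR · Δt = 186.0 × 3600 s = 6.696 × 10^5 L.
Over A = 1.2 ha, depth = V / A = 55.8 mm.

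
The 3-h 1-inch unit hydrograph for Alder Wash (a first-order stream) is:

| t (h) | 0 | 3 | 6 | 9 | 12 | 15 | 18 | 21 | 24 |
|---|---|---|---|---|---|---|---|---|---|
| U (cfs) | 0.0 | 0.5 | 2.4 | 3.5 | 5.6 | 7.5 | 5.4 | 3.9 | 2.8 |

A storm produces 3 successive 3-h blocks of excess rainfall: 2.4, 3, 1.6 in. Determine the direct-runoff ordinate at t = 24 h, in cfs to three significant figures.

By discrete convolution, Q_j = Σ (P_i / 1 in) · U_{j−i}.
At t = 24 h (j=8): Q = (2.4/1)·2.8 + (3/1)·3.9 + (1.6/1)·5.4 = 27.1 cfs.

Q ≈ 27.1 cfs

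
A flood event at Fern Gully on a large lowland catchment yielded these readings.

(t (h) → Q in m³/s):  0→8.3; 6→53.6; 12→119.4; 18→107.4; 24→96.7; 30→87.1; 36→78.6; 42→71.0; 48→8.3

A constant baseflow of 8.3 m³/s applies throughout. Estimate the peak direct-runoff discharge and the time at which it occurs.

Q_p = 111.1 m³/s at t = 12 h

Subtracting baseflow gives direct-runoff ordinates: 0.0, 45.3, 111.1, 99.1, 88.4, 78.8, 70.3, 62.7, 0.0 m³/s.
The maximum is 111.1 m³/s, occurring at the reading for t = 12 h.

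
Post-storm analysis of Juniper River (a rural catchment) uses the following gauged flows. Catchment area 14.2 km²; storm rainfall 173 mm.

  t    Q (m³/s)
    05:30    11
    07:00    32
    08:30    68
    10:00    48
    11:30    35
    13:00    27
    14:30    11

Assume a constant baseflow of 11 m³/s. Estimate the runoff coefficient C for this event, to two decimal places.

ΣQ_DR = 155.0 m³/s; V = ΣQ_DR·Δt = 8.370 × 10^5 m³.
Runoff depth d = V / A = 58.94 mm.
C = d / P = 58.94 / 173 = 0.34.

C ≈ 0.34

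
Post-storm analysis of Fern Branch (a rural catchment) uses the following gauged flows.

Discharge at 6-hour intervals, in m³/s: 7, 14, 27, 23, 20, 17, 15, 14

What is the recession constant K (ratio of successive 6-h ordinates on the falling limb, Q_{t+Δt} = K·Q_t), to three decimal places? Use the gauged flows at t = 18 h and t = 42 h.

K ≈ 0.883

Using the recession-limb readings at t = 18 h and t = 42 h: Q falls from 23 to 14 m³/s over 4 intervals.
K = (Q₂/Q₁)^(1/4) = (14/23)^(1/4) = 0.883.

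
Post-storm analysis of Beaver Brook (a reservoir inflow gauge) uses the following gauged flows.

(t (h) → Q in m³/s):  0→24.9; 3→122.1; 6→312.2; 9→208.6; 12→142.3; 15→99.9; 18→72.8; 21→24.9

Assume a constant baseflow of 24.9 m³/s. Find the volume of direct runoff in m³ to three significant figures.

V ≈ 8.73 × 10^6 m³

Direct-runoff ordinates (Q − Q_b): 0.0, 97.2, 287.3, 183.7, 117.4, 75.0, 47.9, 0.0 m³/s.
ΣQ_DR = 808.5 m³/s.
With Δt = 3 h = 10800 s, V = ΣQ_DR · Δt = 808.5 × 10800 = 8.73 × 10^6 m³.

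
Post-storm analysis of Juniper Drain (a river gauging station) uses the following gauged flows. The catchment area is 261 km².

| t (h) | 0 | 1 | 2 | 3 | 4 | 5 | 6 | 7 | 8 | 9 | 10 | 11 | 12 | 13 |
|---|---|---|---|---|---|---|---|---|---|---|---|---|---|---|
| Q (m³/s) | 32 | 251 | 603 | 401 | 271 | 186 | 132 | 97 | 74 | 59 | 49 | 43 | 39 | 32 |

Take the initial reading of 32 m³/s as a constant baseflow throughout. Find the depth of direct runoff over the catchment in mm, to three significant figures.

d ≈ 25.1 mm

Direct runoff: 0.0, 219.0, 571.0, 369.0, 239.0, 154.0, 100.0, 65.0, 42.0, 27.0, 17.0, 11.0, 7.0, 0.0 m³/s; ΣQ_DR = 1821 m³/s.
V = ΣQ_DR · Δt = 1821 × 3600 s = 6.556 × 10^6 m³.
Over A = 261 km², depth = V / A = 25.1 mm.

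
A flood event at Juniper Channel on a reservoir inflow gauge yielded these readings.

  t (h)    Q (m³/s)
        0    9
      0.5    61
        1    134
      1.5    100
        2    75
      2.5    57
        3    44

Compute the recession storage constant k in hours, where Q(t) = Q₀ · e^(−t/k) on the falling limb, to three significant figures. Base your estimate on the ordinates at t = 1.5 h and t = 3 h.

k ≈ 1.83 h

On the falling limb, Q drops from 100 to 44 m³/s between t = 1.5 h and t = 3 h (Δt = 1.5 h).
k = −Δt / ln(Q₂/Q₁) = −1.5 / ln(44/100) = 1.83 h.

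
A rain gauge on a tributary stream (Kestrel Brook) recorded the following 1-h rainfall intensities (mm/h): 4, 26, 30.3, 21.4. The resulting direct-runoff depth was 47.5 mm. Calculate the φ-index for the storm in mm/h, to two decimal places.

Only the 3 blocks with intensity above φ contribute runoff: 26, 30.3, 21.4 mm/h.
Σ(I−φ)·Δt = d  ⇒  (26+30.3+21.4 − 3φ)·1 = 47.5
φ = (77.70 − 47.5/1) / 3 = 10.07 mm/h.

φ ≈ 10.07 mm/h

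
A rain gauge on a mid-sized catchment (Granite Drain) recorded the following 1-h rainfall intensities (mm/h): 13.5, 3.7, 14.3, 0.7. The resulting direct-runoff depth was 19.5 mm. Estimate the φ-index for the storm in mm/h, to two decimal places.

Only the 2 blocks with intensity above φ contribute runoff: 13.5, 14.3 mm/h.
Σ(I−φ)·Δt = d  ⇒  (13.5+14.3 − 2φ)·1 = 19.5
φ = (27.80 − 19.5/1) / 2 = 4.15 mm/h.

φ ≈ 4.15 mm/h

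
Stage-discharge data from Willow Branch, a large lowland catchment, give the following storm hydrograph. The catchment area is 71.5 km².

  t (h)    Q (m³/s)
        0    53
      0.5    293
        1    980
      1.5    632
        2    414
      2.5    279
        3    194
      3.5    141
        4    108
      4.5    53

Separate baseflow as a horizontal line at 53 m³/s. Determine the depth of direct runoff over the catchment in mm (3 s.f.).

d ≈ 65.9 mm

Direct runoff: 0.0, 240.0, 927.0, 579.0, 361.0, 226.0, 141.0, 88.0, 55.0, 0.0 m³/s; ΣQ_DR = 2617 m³/s.
V = ΣQ_DR · Δt = 2617 × 1800 s = 4.711 × 10^6 m³.
Over A = 71.5 km², depth = V / A = 65.9 mm.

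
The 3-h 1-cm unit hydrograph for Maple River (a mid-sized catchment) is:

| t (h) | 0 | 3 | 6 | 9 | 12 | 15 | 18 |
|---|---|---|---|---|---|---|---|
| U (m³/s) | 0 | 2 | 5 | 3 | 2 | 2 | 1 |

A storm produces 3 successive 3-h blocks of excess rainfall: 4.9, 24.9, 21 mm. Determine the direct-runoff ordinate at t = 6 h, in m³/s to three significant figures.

By discrete convolution, Q_j = Σ (P_i / 10 mm) · U_{j−i}.
At t = 6 h (j=2): Q = (4.9/10)·5 + (24.9/10)·2 + (21/10)·0 = 7.43 m³/s.

Q ≈ 7.43 m³/s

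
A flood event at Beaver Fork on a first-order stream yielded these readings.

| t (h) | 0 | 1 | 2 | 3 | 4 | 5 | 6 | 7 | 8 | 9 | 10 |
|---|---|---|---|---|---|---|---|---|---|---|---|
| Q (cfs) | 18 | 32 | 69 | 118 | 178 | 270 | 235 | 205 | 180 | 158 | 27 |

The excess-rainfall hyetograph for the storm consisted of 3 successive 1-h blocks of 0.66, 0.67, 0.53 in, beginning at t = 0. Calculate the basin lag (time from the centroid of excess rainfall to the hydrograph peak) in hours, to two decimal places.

Centroid of excess rainfall: t_c = Σ P_i·t̄_i / ΣP_i = 1.4301 h (block centres at 0.5, 1.5, 2.5 h).
Hydrograph peak occurs at t = 5 h, so basin lag t_L = 5 − 1.4301 = 3.57 h.

t_L ≈ 3.57 h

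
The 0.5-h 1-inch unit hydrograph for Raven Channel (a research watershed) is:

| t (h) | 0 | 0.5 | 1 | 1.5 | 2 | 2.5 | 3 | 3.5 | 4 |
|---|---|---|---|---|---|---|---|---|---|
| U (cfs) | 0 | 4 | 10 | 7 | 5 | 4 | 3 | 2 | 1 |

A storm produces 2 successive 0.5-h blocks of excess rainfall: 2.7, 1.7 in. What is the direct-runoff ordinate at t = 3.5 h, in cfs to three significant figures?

By discrete convolution, Q_j = Σ (P_i / 1 in) · U_{j−i}.
At t = 3.5 h (j=7): Q = (2.7/1)·2 + (1.7/1)·3 = 10.5 cfs.

Q ≈ 10.5 cfs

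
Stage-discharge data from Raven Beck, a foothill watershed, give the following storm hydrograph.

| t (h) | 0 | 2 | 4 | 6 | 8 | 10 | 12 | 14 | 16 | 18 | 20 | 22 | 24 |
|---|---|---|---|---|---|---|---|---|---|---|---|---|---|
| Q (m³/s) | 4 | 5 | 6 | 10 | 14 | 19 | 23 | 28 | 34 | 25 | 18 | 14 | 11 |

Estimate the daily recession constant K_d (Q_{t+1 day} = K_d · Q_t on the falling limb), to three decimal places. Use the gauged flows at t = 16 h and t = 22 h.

Between t = 16 h and t = 22 h the flow falls from 34 to 14 m³/s over 3×2 h = 6 h.
Per-interval ratio K = (14/34)^(1/3) = 0.7440; K_d = K^(24/2) = 0.029.

K_d ≈ 0.029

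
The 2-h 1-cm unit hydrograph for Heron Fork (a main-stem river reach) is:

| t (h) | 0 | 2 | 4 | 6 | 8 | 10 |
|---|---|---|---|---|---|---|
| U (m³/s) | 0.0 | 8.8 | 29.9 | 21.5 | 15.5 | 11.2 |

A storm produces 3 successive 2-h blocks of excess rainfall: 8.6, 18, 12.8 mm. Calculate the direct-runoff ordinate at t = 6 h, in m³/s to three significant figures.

By discrete convolution, Q_j = Σ (P_i / 10 mm) · U_{j−i}.
At t = 6 h (j=3): Q = (8.6/10)·21.5 + (18/10)·29.9 + (12.8/10)·8.8 = 83.6 m³/s.

Q ≈ 83.6 m³/s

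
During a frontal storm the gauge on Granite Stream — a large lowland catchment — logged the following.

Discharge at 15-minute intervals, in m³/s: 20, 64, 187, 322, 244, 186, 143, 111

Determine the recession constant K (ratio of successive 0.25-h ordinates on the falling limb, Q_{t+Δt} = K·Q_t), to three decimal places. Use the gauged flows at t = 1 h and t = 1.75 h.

Using the recession-limb readings at t = 1 h and t = 1.75 h: Q falls from 244 to 111 m³/s over 3 intervals.
K = (Q₂/Q₁)^(1/3) = (111/244)^(1/3) = 0.769.

K ≈ 0.769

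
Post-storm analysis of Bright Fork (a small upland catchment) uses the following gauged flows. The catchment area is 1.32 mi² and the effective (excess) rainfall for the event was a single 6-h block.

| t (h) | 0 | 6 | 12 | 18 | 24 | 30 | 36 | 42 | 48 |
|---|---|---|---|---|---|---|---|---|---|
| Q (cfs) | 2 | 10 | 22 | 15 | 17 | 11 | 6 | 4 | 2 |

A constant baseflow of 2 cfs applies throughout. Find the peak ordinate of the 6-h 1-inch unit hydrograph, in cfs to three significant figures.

U_p ≈ 40.0 cfs

Direct runoff: 0.0, 8.0, 20.0, 13.0, 15.0, 9.0, 4.0, 2.0, 0.0 cfs; ΣQ_DR = 71.00 cfs, peak = 20.0 cfs.
Runoff depth d = ΣQ_DR·Δt / A = 71.00 × 21600 / (1.32 mi²) = 0.5001 in.
The 1-inch UH is the DRH scaled by (1 in)/d, so U_p = 20.0 × 1/0.5001 = 40.0 cfs.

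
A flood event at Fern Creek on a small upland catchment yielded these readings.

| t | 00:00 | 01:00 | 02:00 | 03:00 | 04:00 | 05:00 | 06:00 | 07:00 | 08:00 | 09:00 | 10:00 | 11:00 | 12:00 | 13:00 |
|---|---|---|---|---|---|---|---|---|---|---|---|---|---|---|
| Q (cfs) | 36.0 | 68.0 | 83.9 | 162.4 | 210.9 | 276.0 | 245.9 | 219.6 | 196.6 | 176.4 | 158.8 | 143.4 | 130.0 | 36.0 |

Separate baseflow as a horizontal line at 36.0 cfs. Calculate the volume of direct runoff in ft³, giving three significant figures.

V ≈ 5.90 × 10^6 ft³

Direct-runoff ordinates (Q − Q_b): 0.0, 32.0, 47.9, 126.4, 174.9, 240.0, 209.9, 183.6, 160.6, 140.4, 122.8, 107.4, 94.0, 0.0 cfs.
ΣQ_DR = 1640 cfs.
With Δt = 1 h = 3600 s, V = ΣQ_DR · Δt = 1640 × 3600 = 5.90 × 10^6 ft³.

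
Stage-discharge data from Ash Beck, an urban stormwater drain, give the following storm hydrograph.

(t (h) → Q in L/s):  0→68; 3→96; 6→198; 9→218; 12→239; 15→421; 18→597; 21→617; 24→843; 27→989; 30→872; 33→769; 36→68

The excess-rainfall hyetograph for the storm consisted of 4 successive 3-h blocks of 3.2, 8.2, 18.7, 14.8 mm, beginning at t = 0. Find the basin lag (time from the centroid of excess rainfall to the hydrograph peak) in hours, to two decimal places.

Centroid of excess rainfall: t_c = Σ P_i·t̄_i / ΣP_i = 7.5134 h (block centres at 1.5, 4.5, 7.5, 10.5 h).
Hydrograph peak occurs at t = 27 h, so basin lag t_L = 27 − 7.5134 = 19.49 h.

t_L ≈ 19.49 h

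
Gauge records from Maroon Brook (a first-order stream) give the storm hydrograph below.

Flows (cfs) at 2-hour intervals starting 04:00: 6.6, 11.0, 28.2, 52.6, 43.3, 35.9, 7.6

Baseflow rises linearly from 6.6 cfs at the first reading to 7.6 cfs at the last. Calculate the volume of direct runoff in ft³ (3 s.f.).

V ≈ 9.76 × 10^5 ft³

Direct-runoff ordinates (Q − Q_b): 0.00, 4.23, 21.27, 45.50, 36.03, 28.47, 0.00 cfs.
ΣQ_DR = 135.5 cfs.
With Δt = 2 h = 7200 s, V = ΣQ_DR · Δt = 135.5 × 7200 = 9.76 × 10^5 ft³.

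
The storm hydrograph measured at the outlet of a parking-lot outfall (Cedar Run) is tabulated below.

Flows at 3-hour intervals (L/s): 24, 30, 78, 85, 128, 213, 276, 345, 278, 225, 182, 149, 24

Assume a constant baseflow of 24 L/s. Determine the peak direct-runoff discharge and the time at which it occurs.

Subtracting baseflow gives direct-runoff ordinates: 0.0, 6.0, 54.0, 61.0, 104.0, 189.0, 252.0, 321.0, 254.0, 201.0, 158.0, 125.0, 0.0 L/s.
The maximum is 321.0 L/s, occurring at the reading for t = 21 h.

Q_p = 321.0 L/s at t = 21 h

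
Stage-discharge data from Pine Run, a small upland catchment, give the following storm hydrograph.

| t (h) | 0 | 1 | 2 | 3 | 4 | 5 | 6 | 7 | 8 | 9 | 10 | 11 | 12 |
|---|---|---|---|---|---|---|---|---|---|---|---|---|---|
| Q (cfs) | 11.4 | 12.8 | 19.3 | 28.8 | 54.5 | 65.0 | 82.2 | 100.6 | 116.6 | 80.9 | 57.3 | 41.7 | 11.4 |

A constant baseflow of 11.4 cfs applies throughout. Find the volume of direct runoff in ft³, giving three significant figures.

V ≈ 1.92 × 10^6 ft³

Direct-runoff ordinates (Q − Q_b): 0.0, 1.4, 7.9, 17.4, 43.1, 53.6, 70.8, 89.2, 105.2, 69.5, 45.9, 30.3, 0.0 cfs.
ΣQ_DR = 534.3 cfs.
With Δt = 1 h = 3600 s, V = ΣQ_DR · Δt = 534.3 × 3600 = 1.92 × 10^6 ft³.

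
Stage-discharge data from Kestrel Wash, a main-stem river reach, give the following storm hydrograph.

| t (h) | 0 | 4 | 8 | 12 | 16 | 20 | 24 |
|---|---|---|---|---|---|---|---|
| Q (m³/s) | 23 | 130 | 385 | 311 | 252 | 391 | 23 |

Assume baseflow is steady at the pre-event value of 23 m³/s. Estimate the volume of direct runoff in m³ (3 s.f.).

V ≈ 1.95 × 10^7 m³

Direct-runoff ordinates (Q − Q_b): 0.0, 107.0, 362.0, 288.0, 229.0, 368.0, 0.0 m³/s.
ΣQ_DR = 1354 m³/s.
With Δt = 4 h = 14400 s, V = ΣQ_DR · Δt = 1354 × 14400 = 1.95 × 10^7 m³.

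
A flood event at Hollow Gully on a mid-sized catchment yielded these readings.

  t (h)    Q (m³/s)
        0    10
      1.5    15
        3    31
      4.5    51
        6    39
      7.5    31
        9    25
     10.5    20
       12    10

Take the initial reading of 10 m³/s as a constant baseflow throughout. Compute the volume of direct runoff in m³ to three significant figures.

Direct-runoff ordinates (Q − Q_b): 0.0, 5.0, 21.0, 41.0, 29.0, 21.0, 15.0, 10.0, 0.0 m³/s.
ΣQ_DR = 142.0 m³/s.
With Δt = 1.5 h = 5400 s, V = ΣQ_DR · Δt = 142.0 × 5400 = 7.67 × 10^5 m³.

V ≈ 7.67 × 10^5 m³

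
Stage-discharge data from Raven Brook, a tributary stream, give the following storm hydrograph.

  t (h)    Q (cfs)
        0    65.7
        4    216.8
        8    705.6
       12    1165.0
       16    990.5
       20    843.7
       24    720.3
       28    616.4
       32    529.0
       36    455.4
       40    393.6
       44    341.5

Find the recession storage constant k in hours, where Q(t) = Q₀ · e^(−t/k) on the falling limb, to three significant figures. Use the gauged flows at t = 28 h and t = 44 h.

On the falling limb, Q drops from 616.4 to 341.5 cfs between t = 28 h and t = 44 h (Δt = 16 h).
k = −Δt / ln(Q₂/Q₁) = −16 / ln(341.5/616.4) = 27.1 h.

k ≈ 27.1 h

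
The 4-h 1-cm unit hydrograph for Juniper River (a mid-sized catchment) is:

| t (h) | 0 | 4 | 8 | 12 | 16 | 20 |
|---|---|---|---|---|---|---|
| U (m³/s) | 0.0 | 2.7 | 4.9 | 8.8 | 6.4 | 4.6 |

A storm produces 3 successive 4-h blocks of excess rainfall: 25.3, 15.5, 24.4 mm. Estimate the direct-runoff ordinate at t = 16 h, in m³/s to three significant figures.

By discrete convolution, Q_j = Σ (P_i / 10 mm) · U_{j−i}.
At t = 16 h (j=4): Q = (25.3/10)·6.4 + (15.5/10)·8.8 + (24.4/10)·4.9 = 41.8 m³/s.

Q ≈ 41.8 m³/s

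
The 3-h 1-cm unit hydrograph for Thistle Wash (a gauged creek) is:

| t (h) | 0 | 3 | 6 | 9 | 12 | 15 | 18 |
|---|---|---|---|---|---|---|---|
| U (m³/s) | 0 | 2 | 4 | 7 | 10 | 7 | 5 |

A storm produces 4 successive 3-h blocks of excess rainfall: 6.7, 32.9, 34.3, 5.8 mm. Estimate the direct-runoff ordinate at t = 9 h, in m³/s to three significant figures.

Q ≈ 24.7 m³/s

By discrete convolution, Q_j = Σ (P_i / 10 mm) · U_{j−i}.
At t = 9 h (j=3): Q = (6.7/10)·7 + (32.9/10)·4 + (34.3/10)·2 + (5.8/10)·0 = 24.7 m³/s.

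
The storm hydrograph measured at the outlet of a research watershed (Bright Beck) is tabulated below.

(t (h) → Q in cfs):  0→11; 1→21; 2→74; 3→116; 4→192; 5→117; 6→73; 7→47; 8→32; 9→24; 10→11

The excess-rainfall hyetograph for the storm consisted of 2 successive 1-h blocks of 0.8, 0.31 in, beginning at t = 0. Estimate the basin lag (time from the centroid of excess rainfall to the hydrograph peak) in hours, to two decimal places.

Centroid of excess rainfall: t_c = Σ P_i·t̄_i / ΣP_i = 0.7793 h (block centres at 0.5, 1.5 h).
Hydrograph peak occurs at t = 4 h, so basin lag t_L = 4 − 0.7793 = 3.22 h.

t_L ≈ 3.22 h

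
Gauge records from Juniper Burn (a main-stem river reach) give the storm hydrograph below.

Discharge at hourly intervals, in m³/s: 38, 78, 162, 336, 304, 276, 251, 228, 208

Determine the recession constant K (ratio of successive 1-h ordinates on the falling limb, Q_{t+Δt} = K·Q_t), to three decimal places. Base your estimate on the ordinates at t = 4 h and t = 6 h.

Using the recession-limb readings at t = 4 h and t = 6 h: Q falls from 304 to 251 m³/s over 2 intervals.
K = (Q₂/Q₁)^(1/2) = (251/304)^(1/2) = 0.909.

K ≈ 0.909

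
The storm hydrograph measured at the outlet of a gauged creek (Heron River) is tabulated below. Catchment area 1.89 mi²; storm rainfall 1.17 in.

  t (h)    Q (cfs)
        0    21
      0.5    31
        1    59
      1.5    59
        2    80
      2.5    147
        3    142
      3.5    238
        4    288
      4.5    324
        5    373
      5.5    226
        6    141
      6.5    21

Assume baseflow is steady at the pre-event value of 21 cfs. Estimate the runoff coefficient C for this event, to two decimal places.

ΣQ_DR = 1856 cfs; V = ΣQ_DR·Δt = 3.341 × 10^6 ft³.
Runoff depth d = V / A = 0.7609 in.
C = d / P = 0.7609 / 1.17 = 0.65.

C ≈ 0.65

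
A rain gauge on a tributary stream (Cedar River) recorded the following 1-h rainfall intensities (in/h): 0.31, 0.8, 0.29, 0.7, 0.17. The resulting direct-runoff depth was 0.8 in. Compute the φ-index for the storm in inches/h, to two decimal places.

φ ≈ 0.35 in/h

Only the 2 blocks with intensity above φ contribute runoff: 0.8, 0.7 in/h.
Σ(I−φ)·Δt = d  ⇒  (0.8+0.7 − 2φ)·1 = 0.8
φ = (1.500 − 0.8/1) / 2 = 0.35 in/h.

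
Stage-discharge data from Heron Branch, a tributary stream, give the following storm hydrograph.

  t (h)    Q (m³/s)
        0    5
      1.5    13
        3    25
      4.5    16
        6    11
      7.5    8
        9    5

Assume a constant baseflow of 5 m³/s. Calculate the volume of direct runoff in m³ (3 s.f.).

Direct-runoff ordinates (Q − Q_b): 0.0, 8.0, 20.0, 11.0, 6.0, 3.0, 0.0 m³/s.
ΣQ_DR = 48.00 m³/s.
With Δt = 1.5 h = 5400 s, V = ΣQ_DR · Δt = 48.00 × 5400 = 2.59 × 10^5 m³.

V ≈ 2.59 × 10^5 m³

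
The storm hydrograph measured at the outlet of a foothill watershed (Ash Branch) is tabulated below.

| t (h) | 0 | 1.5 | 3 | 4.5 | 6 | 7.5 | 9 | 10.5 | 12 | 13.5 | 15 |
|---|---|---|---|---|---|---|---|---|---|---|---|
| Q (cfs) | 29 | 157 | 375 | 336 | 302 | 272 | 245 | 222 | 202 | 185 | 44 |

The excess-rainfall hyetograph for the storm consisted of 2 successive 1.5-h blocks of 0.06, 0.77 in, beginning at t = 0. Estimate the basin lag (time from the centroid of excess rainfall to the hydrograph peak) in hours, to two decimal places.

t_L ≈ 0.86 h

Centroid of excess rainfall: t_c = Σ P_i·t̄_i / ΣP_i = 2.1416 h (block centres at 0.75, 2.25 h).
Hydrograph peak occurs at t = 3 h, so basin lag t_L = 3 − 2.1416 = 0.86 h.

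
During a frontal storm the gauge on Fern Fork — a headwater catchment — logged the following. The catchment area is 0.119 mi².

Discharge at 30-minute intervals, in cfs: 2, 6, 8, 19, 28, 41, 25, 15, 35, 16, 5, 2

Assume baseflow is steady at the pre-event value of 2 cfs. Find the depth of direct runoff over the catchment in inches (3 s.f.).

d ≈ 1.16 in

Direct runoff: 0.0, 4.0, 6.0, 17.0, 26.0, 39.0, 23.0, 13.0, 33.0, 14.0, 3.0, 0.0 cfs; ΣQ_DR = 178.0 cfs.
V = ΣQ_DR · Δt = 178.0 × 1800 s = 3.204 × 10^5 ft³.
Over A = 0.119 mi², depth = V / A = 1.16 in.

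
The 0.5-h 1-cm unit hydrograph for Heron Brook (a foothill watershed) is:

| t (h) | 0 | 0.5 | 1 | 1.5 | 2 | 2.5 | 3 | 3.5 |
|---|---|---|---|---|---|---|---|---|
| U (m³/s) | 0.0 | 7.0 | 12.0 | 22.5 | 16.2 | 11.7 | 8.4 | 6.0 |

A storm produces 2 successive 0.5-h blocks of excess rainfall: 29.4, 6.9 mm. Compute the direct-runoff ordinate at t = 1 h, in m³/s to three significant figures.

Q ≈ 40.1 m³/s

By discrete convolution, Q_j = Σ (P_i / 10 mm) · U_{j−i}.
At t = 1 h (j=2): Q = (29.4/10)·12.0 + (6.9/10)·7.0 = 40.1 m³/s.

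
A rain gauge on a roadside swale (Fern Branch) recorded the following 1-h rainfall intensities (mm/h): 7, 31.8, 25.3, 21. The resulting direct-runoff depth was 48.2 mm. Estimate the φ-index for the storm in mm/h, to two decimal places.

Only the 3 blocks with intensity above φ contribute runoff: 31.8, 25.3, 21 mm/h.
Σ(I−φ)·Δt = d  ⇒  (31.8+25.3+21 − 3φ)·1 = 48.2
φ = (78.10 − 48.2/1) / 3 = 9.97 mm/h.

φ ≈ 9.97 mm/h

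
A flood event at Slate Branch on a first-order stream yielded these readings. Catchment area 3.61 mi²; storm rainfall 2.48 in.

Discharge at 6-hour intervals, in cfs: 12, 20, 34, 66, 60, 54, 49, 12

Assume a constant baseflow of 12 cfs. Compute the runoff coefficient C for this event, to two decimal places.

C ≈ 0.22

ΣQ_DR = 211.0 cfs; V = ΣQ_DR·Δt = 4.558 × 10^6 ft³.
Runoff depth d = V / A = 0.5434 in.
C = d / P = 0.5434 / 2.48 = 0.22.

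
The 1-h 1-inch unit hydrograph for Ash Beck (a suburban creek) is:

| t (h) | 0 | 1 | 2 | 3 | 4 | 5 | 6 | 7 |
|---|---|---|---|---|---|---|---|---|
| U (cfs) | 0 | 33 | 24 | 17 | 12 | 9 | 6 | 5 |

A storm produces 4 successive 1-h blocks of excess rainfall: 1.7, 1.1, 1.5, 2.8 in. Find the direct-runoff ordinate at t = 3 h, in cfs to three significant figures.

By discrete convolution, Q_j = Σ (P_i / 1 in) · U_{j−i}.
At t = 3 h (j=3): Q = (1.7/1)·17 + (1.1/1)·24 + (1.5/1)·33 + (2.8/1)·0 = 105 cfs.

Q ≈ 105 cfs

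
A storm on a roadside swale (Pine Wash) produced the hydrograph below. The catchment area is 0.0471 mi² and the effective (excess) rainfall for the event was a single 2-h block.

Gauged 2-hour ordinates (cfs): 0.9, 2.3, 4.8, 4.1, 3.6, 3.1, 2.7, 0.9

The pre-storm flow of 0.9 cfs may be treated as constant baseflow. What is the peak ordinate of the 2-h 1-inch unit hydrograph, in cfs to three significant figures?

U_p ≈ 3.90 cfs

Direct runoff: 0.0, 1.4, 3.9, 3.2, 2.7, 2.2, 1.8, 0.0 cfs; ΣQ_DR = 15.20 cfs, peak = 3.9 cfs.
Runoff depth d = ΣQ_DR·Δt / A = 15.20 × 7200 / (0.0471 mi²) = 1.000 in.
The 1-inch UH is the DRH scaled by (1 in)/d, so U_p = 3.9 × 1/1.000 = 3.90 cfs.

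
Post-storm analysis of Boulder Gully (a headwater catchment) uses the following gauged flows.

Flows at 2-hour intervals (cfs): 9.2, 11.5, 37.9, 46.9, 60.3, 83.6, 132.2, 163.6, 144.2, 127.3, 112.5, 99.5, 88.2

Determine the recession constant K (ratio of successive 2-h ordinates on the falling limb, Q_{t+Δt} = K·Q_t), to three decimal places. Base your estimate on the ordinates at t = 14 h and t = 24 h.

K ≈ 0.884

Using the recession-limb readings at t = 14 h and t = 24 h: Q falls from 163.6 to 88.2 cfs over 5 intervals.
K = (Q₂/Q₁)^(1/5) = (88.2/163.6)^(1/5) = 0.884.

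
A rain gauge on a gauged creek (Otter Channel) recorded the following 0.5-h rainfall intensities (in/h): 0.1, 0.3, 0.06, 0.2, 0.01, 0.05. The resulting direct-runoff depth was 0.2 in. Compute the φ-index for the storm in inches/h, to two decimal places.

Only the 3 blocks with intensity above φ contribute runoff: 0.1, 0.3, 0.2 in/h.
Σ(I−φ)·Δt = d  ⇒  (0.1+0.3+0.2 − 3φ)·0.5 = 0.2
φ = (0.6000 − 0.2/0.5) / 3 = 0.07 in/h.

φ ≈ 0.07 in/h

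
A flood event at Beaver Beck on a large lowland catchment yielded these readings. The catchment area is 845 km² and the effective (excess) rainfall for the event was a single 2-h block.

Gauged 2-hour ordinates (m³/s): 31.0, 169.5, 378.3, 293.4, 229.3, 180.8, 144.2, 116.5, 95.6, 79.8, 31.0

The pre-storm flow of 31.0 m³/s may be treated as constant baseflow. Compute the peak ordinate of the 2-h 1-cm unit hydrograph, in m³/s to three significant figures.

U_p ≈ 289 m³/s

Direct runoff: 0.0, 138.5, 347.3, 262.4, 198.3, 149.8, 113.2, 85.5, 64.6, 48.8, 0.0 m³/s; ΣQ_DR = 1408 m³/s, peak = 347.3 m³/s.
Runoff depth d = ΣQ_DR·Δt / A = 1408 × 7200 / (845 km²) = 12.00 mm.
The 1-cm UH is the DRH scaled by (10 mm)/d, so U_p = 347.3 × 10/12.00 = 289 m³/s.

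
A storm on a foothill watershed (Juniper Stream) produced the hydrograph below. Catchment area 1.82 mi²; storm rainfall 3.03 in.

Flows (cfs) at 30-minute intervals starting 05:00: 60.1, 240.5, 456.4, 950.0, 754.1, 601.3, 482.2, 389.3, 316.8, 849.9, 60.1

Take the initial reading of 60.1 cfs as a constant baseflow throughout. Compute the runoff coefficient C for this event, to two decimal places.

ΣQ_DR = 4500 cfs; V = ΣQ_DR·Δt = 8.099 × 10^6 ft³.
Runoff depth d = V / A = 1.916 in.
C = d / P = 1.916 / 3.03 = 0.63.

C ≈ 0.63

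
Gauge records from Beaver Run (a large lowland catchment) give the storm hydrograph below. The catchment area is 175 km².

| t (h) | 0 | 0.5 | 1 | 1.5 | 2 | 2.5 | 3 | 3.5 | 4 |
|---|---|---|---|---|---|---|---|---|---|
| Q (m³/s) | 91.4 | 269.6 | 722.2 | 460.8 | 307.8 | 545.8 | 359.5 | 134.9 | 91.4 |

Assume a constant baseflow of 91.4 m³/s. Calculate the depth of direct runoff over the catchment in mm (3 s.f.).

Direct runoff: 0.0, 178.2, 630.8, 369.4, 216.4, 454.4, 268.1, 43.5, 0.0 m³/s; ΣQ_DR = 2161 m³/s.
V = ΣQ_DR · Δt = 2161 × 1800 s = 3.889 × 10^6 m³.
Over A = 175 km², depth = V / A = 22.2 mm.

d ≈ 22.2 mm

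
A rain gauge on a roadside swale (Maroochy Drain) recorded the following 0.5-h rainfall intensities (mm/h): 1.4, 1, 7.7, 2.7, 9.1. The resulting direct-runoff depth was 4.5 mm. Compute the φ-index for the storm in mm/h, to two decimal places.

Only the 2 blocks with intensity above φ contribute runoff: 7.7, 9.1 mm/h.
Σ(I−φ)·Δt = d  ⇒  (7.7+9.1 − 2φ)·0.5 = 4.5
φ = (16.80 − 4.5/0.5) / 2 = 3.90 mm/h.

φ ≈ 3.90 mm/h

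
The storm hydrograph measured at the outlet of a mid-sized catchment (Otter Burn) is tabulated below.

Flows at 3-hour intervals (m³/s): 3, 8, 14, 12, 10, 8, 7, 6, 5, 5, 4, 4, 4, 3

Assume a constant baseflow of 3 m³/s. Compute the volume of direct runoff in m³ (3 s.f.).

Direct-runoff ordinates (Q − Q_b): 0.0, 5.0, 11.0, 9.0, 7.0, 5.0, 4.0, 3.0, 2.0, 2.0, 1.0, 1.0, 1.0, 0.0 m³/s.
ΣQ_DR = 51.00 m³/s.
With Δt = 3 h = 10800 s, V = ΣQ_DR · Δt = 51.00 × 10800 = 5.51 × 10^5 m³.

V ≈ 5.51 × 10^5 m³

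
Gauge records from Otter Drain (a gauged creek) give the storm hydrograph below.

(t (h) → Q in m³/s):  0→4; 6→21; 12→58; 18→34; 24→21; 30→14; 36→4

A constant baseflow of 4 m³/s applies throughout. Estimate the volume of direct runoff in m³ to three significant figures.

V ≈ 2.76 × 10^6 m³

Direct-runoff ordinates (Q − Q_b): 0.0, 17.0, 54.0, 30.0, 17.0, 10.0, 0.0 m³/s.
ΣQ_DR = 128.0 m³/s.
With Δt = 6 h = 21600 s, V = ΣQ_DR · Δt = 128.0 × 21600 = 2.76 × 10^6 m³.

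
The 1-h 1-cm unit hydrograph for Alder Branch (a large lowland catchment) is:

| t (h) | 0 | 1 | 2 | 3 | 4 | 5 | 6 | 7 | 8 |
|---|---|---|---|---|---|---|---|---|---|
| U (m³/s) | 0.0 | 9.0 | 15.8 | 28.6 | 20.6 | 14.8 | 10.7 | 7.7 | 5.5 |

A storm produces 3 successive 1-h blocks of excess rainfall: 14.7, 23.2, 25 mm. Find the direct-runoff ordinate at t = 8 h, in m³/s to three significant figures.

Q ≈ 52.7 m³/s

By discrete convolution, Q_j = Σ (P_i / 10 mm) · U_{j−i}.
At t = 8 h (j=8): Q = (14.7/10)·5.5 + (23.2/10)·7.7 + (25/10)·10.7 = 52.7 m³/s.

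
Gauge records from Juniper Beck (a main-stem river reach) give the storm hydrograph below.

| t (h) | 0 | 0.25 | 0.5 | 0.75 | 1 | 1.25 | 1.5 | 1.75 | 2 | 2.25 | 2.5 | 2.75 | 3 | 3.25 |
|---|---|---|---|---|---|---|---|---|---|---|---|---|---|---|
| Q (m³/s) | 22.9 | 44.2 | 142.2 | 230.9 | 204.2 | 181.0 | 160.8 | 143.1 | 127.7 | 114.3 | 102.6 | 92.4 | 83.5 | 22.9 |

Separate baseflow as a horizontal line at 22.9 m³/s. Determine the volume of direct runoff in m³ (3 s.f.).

V ≈ 1.22 × 10^6 m³

Direct-runoff ordinates (Q − Q_b): 0.0, 21.3, 119.3, 208.0, 181.3, 158.1, 137.9, 120.2, 104.8, 91.4, 79.7, 69.5, 60.6, 0.0 m³/s.
ΣQ_DR = 1352 m³/s.
With Δt = 0.25 h = 900 s, V = ΣQ_DR · Δt = 1352 × 900 = 1.22 × 10^6 m³.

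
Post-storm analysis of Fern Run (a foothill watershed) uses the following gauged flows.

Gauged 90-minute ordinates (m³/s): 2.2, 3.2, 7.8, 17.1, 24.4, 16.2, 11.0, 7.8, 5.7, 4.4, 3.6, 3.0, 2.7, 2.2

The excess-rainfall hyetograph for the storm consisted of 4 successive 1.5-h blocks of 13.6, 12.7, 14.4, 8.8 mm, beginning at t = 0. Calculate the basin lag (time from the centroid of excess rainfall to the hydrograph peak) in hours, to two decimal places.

t_L ≈ 3.19 h

Centroid of excess rainfall: t_c = Σ P_i·t̄_i / ΣP_i = 2.8076 h (block centres at 0.75, 2.25, 3.75, 5.25 h).
Hydrograph peak occurs at t = 6 h, so basin lag t_L = 6 − 2.8076 = 3.19 h.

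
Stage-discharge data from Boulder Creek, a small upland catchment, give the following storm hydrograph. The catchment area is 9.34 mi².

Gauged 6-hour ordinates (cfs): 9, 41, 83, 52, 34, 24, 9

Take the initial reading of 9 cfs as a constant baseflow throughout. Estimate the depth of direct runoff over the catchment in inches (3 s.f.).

d ≈ 0.188 in

Direct runoff: 0.0, 32.0, 74.0, 43.0, 25.0, 15.0, 0.0 cfs; ΣQ_DR = 189.0 cfs.
V = ΣQ_DR · Δt = 189.0 × 21600 s = 4.082 × 10^6 ft³.
Over A = 9.34 mi², depth = V / A = 0.188 in.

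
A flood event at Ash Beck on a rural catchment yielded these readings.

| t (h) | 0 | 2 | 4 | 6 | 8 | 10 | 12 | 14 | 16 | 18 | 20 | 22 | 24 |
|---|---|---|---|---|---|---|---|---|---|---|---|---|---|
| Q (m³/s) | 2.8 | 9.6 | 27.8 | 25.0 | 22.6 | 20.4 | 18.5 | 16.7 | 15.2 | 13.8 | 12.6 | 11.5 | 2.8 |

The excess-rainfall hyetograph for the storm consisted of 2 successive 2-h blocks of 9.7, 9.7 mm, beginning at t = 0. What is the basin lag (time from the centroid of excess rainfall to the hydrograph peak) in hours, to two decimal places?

t_L ≈ 2.00 h

Centroid of excess rainfall: t_c = Σ P_i·t̄_i / ΣP_i = 2.0000 h (block centres at 1, 3 h).
Hydrograph peak occurs at t = 4 h, so basin lag t_L = 4 − 2.0000 = 2.00 h.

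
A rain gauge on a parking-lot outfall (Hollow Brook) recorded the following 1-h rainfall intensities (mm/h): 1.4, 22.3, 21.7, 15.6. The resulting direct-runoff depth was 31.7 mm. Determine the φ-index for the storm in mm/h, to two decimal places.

Only the 3 blocks with intensity above φ contribute runoff: 22.3, 21.7, 15.6 mm/h.
Σ(I−φ)·Δt = d  ⇒  (22.3+21.7+15.6 − 3φ)·1 = 31.7
φ = (59.60 − 31.7/1) / 3 = 9.30 mm/h.

φ ≈ 9.30 mm/h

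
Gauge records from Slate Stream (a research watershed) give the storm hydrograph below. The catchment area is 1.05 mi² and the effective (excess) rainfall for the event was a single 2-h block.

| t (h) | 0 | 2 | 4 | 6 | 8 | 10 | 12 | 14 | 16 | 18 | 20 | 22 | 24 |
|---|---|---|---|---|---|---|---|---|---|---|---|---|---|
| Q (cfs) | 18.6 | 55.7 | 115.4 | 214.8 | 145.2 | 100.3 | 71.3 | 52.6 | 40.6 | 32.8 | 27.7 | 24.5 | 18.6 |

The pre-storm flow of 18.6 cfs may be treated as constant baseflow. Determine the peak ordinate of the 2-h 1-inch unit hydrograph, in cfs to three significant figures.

Direct runoff: 0.0, 37.1, 96.8, 196.2, 126.6, 81.7, 52.7, 34.0, 22.0, 14.2, 9.1, 5.9, 0.0 cfs; ΣQ_DR = 676.3 cfs, peak = 196.2 cfs.
Runoff depth d = ΣQ_DR·Δt / A = 676.3 × 7200 / (1.05 mi²) = 1.996 in.
The 1-inch UH is the DRH scaled by (1 in)/d, so U_p = 196.2 × 1/1.996 = 98.3 cfs.

U_p ≈ 98.3 cfs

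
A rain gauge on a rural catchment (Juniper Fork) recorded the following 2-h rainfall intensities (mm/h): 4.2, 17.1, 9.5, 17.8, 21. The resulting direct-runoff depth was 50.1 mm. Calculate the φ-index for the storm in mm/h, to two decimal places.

Only the 3 blocks with intensity above φ contribute runoff: 17.1, 17.8, 21 mm/h.
Σ(I−φ)·Δt = d  ⇒  (17.1+17.8+21 − 3φ)·2 = 50.1
φ = (55.90 − 50.1/2) / 3 = 10.28 mm/h.

φ ≈ 10.28 mm/h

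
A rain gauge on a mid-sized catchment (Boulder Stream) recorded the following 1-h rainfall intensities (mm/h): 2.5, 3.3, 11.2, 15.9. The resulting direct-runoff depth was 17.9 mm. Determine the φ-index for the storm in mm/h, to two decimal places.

φ ≈ 4.60 mm/h

Only the 2 blocks with intensity above φ contribute runoff: 11.2, 15.9 mm/h.
Σ(I−φ)·Δt = d  ⇒  (11.2+15.9 − 2φ)·1 = 17.9
φ = (27.10 − 17.9/1) / 2 = 4.60 mm/h.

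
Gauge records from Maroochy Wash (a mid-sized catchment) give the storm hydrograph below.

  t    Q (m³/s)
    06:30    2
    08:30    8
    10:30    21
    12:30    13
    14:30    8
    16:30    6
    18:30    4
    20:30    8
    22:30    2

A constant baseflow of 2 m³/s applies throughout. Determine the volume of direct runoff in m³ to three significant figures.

V ≈ 3.89 × 10^5 m³

Direct-runoff ordinates (Q − Q_b): 0.0, 6.0, 19.0, 11.0, 6.0, 4.0, 2.0, 6.0, 0.0 m³/s.
ΣQ_DR = 54.00 m³/s.
With Δt = 2 h = 7200 s, V = ΣQ_DR · Δt = 54.00 × 7200 = 3.89 × 10^5 m³.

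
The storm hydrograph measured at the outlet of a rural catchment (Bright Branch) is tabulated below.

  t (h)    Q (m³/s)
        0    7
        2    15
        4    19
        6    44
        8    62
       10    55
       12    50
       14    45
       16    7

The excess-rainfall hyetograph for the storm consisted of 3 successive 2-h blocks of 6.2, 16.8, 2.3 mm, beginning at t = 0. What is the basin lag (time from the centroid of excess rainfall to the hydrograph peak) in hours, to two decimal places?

Centroid of excess rainfall: t_c = Σ P_i·t̄_i / ΣP_i = 2.6917 h (block centres at 1, 3, 5 h).
Hydrograph peak occurs at t = 8 h, so basin lag t_L = 8 − 2.6917 = 5.31 h.

t_L ≈ 5.31 h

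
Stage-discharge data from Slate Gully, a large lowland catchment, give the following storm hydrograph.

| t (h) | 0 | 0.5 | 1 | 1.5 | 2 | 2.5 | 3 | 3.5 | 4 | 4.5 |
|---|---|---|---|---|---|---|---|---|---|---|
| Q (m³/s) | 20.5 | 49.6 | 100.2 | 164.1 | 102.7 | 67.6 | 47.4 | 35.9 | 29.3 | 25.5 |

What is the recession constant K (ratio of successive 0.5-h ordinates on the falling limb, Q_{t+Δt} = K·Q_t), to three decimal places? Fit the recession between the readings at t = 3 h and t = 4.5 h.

K ≈ 0.813

Using the recession-limb readings at t = 3 h and t = 4.5 h: Q falls from 47.4 to 25.5 m³/s over 3 intervals.
K = (Q₂/Q₁)^(1/3) = (25.5/47.4)^(1/3) = 0.813.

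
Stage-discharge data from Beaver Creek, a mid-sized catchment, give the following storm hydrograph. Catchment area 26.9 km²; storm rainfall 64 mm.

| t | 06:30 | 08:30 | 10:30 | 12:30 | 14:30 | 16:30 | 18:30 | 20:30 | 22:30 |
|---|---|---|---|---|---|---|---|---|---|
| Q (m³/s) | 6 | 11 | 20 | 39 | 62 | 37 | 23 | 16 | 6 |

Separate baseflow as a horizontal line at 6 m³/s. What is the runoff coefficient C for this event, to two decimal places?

ΣQ_DR = 166.0 m³/s; V = ΣQ_DR·Δt = 1.195 × 10^6 m³.
Runoff depth d = V / A = 44.43 mm.
C = d / P = 44.43 / 64 = 0.69.

C ≈ 0.69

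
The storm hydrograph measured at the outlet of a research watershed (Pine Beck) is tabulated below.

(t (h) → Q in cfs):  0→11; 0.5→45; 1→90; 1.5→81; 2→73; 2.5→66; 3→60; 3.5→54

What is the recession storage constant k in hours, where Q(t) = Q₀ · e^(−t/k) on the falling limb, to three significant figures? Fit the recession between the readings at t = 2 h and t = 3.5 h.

k ≈ 4.98 h

On the falling limb, Q drops from 73 to 54 cfs between t = 2 h and t = 3.5 h (Δt = 1.5 h).
k = −Δt / ln(Q₂/Q₁) = −1.5 / ln(54/73) = 4.98 h.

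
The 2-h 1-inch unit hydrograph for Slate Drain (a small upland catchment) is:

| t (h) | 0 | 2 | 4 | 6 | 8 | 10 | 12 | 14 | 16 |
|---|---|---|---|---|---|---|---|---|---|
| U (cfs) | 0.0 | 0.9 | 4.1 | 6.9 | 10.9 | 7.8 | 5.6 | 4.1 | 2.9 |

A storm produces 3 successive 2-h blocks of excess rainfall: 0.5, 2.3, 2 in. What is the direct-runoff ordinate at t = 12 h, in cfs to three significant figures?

By discrete convolution, Q_j = Σ (P_i / 1 in) · U_{j−i}.
At t = 12 h (j=6): Q = (0.5/1)·5.6 + (2.3/1)·7.8 + (2/1)·10.9 = 42.5 cfs.

Q ≈ 42.5 cfs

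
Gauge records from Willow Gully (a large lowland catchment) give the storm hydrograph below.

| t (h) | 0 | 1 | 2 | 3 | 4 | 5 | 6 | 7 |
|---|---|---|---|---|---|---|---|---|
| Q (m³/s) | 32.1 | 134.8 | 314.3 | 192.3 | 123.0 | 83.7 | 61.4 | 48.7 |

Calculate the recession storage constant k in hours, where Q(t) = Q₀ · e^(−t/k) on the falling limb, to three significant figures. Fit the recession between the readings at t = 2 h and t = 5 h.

k ≈ 2.27 h

On the falling limb, Q drops from 314.3 to 83.7 m³/s between t = 2 h and t = 5 h (Δt = 3 h).
k = −Δt / ln(Q₂/Q₁) = −3 / ln(83.7/314.3) = 2.27 h.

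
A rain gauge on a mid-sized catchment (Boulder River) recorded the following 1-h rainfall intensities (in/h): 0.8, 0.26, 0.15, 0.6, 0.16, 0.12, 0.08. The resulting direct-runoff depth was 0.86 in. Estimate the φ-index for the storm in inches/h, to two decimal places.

Only the 2 blocks with intensity above φ contribute runoff: 0.8, 0.6 in/h.
Σ(I−φ)·Δt = d  ⇒  (0.8+0.6 − 2φ)·1 = 0.86
φ = (1.400 − 0.86/1) / 2 = 0.27 in/h.

φ ≈ 0.27 in/h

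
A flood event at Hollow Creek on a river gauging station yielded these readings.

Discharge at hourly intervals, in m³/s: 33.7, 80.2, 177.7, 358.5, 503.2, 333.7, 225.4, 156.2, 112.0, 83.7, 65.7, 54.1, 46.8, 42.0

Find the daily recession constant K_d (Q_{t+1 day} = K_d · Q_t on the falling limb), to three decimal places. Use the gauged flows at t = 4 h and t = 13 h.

Between t = 4 h and t = 13 h the flow falls from 503.2 to 42.0 m³/s over 9×1 h = 9 h.
Per-interval ratio K = (42.0/503.2)^(1/9) = 0.7589; K_d = K^(24/1) = 0.001.

K_d ≈ 0.001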